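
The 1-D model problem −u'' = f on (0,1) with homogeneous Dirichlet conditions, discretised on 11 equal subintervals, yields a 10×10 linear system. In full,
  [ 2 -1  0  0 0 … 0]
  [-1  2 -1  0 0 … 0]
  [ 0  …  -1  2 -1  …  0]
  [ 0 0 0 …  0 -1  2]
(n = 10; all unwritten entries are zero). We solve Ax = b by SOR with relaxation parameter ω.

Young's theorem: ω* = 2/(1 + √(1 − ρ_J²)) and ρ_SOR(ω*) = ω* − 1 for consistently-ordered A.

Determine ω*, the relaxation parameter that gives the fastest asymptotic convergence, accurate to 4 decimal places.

½·tridiag(1,0,1) at n=10: λ_k = cos(kπ/11); max |λ| at k=1 ⇒ ρ_J = cos(π/11) ≈ 0.9595.
√(1−ρ_J²) = |sin(π/11)| = 0.28173
ω* = 2/(1+0.28173) = 1.5604
ρ(B_{ω*}) = ω*−1 = 0.5604

ω* = 1.5604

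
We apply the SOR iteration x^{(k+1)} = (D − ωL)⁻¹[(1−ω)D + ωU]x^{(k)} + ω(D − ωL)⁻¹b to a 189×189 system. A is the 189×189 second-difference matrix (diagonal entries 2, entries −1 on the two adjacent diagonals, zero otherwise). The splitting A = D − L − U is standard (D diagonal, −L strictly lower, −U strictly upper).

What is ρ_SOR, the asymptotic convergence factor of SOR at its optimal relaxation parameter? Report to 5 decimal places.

B_J for the 189×189 system has eigenvalues cos(kπ/190); ρ_J = cos(π/190) = 0.99986.
root = sin(π/190) = 0.016534  (since 1−cos² = sin²).
ω* = 2 / (1 + 0.016534) = 2 / 1.016534 ≈ 1.96747.
ρ(B_{ω*}) = ω*−1 = 0.96747

ρ_SOR = 0.96747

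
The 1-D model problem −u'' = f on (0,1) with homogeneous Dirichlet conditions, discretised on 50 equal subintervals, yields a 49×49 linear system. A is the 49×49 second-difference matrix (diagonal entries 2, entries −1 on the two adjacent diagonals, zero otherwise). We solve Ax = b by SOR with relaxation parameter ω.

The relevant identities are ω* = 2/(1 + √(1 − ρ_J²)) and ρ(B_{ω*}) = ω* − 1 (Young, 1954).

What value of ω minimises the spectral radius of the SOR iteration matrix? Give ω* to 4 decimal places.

B_J for the 49×49 system has eigenvalues cos(kπ/50); ρ_J = cos(π/50) = 0.9980.
√(1−ρ_J²) simplifies to sin(π/50) = 0.06279.
[ω*] 2 ÷ (1 + 0.06279) = 2 ÷ 1.06279 = 1.8818.
ρ_SOR = ω* − 1 ≈ 0.8818.

ω* = 1.8818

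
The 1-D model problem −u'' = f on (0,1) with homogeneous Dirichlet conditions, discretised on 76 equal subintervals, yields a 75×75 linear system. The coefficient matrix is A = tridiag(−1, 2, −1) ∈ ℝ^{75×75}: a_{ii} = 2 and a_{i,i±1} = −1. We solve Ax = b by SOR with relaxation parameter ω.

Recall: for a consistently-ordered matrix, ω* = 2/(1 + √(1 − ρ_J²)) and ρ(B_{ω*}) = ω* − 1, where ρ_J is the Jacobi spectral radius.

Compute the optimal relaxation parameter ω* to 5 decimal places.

ρ_J = max_k |cos(kπ/76)| = cos(π/76) = 0.99915
√(1−ρ_J²) simplifies to sin(π/76) = 0.041325.
[ω*] 2 ÷ (1 + 0.041325) = 2 ÷ 1.041325 = 1.92063.
[ρ_SOR] ω* − 1 = 0.92063.

ω* = 1.92063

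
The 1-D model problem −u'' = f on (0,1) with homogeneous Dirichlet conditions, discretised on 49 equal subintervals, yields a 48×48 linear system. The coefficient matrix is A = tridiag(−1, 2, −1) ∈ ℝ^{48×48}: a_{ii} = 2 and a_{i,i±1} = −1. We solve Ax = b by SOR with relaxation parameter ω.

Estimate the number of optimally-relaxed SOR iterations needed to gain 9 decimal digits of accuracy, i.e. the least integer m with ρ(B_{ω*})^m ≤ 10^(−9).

B_J for the 48×48 system has eigenvalues cos(kπ/49); ρ_J = cos(π/49) = 0.9979454.
√(1−ρ_J²) simplifies to sin(π/49) = 0.0640702.
[ω*] 2 ÷ (1 + 0.0640702) = 2 ÷ 1.0640702 = 1.8795752.
[ρ_SOR] ω* − 1 = 0.8795752.
ρ_SOR^m ≤ 10^(−9) ⇔ m ≥ 9·ln10/(−ln 0.8795752) = 20.7233/0.128316 = 161.502; m = ⌈161.502⌉ = 162.

m = 162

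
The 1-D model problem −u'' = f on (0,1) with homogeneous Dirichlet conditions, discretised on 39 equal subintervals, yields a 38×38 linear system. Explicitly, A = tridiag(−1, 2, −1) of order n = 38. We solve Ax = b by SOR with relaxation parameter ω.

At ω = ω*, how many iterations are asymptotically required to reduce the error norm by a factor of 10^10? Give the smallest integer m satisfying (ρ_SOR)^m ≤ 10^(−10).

m = 143

n=38: λ(B_J) = 1 − λ(A)/2 = cos(kπ/39); k=1 gives ρ_J = 0.9967573.
√(1 − cos²(π/39)) = sin(π/39) ≈ 0.0804666.
[ω*] 2 ÷ (1 + 0.0804666) = 2 ÷ 1.0804666 = 1.8510521.
and ρ(B_{ω*}) = 1.8510521 − 1 = 0.8510521.
m ≥ 10·ln10 / (−ln 0.8510521) = 142.768; smallest integer m = 143.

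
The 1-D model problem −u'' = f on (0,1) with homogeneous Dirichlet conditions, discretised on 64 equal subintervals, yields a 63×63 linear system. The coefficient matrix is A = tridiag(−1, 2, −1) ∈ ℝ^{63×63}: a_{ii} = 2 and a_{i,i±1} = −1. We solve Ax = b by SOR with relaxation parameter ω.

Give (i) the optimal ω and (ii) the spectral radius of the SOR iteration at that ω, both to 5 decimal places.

ω* = 1.90645, ρ_SOR = 0.90645

With n=63, ρ(Jacobi) = cos(π/64) = 0.99880.
1 − cos²(π/64) = sin²(π/64) ⇒ √(1−ρ_J²) = sin(π/64) = 0.049068.
ω* = 2/(1 + 0.049068) = 2/1.049068 = 1.90645.
ρ_SOR = ω* − 1 = 1.90645 − 1 = 0.90645.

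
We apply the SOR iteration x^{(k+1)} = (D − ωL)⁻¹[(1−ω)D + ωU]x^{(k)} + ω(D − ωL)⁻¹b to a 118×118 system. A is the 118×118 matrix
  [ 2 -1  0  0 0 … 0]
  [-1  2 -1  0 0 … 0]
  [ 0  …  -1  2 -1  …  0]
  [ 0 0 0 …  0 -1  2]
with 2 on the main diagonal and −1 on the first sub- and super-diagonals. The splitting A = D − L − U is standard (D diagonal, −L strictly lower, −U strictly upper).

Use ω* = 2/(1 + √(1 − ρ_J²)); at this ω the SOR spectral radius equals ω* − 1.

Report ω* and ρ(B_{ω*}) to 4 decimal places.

[ρ_J] n=118: ρ(B_J) = cos(π/(n+1)) = cos(π/119) = 0.9997.
root = sin(π/119) = 0.02640  (since 1−cos² = sin²).
Then 2/(1+√(1−ρ_J²)) = 2/(1+0.02640); ω* = 2/1.02640 = 1.9486.
ρ_SOR = ω* − 1 = 1.9486 − 1 = 0.9486.

ω* = 1.9486, ρ_SOR = 0.9486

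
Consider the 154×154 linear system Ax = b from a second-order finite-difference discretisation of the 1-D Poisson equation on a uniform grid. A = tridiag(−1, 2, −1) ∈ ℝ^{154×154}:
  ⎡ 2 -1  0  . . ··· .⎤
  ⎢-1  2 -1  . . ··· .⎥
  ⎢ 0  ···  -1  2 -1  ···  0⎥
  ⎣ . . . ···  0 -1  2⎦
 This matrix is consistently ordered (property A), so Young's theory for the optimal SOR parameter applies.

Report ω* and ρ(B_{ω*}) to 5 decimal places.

spectrum of D⁻¹(L+U) = {cos(kπ/155) : 1≤k≤154}; ρ_J = cos(π/155) = 0.99979.
root = sin(π/155) = 0.020267  (since 1−cos² = sin²).
[ω*] 2 ÷ (1 + 0.020267) = 2 ÷ 1.020267 = 1.96027.
ρ_SOR = ω* − 1 ≈ 0.96027.

ω* = 1.96027, ρ_SOR = 0.96027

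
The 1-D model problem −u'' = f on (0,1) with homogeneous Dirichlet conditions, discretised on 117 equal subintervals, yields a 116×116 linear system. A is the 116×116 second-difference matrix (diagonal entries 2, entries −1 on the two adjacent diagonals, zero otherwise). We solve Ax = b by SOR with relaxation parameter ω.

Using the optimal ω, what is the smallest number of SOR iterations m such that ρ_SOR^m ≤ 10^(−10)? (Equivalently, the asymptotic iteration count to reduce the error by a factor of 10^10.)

spectrum of D⁻¹(L+U) = {cos(kπ/117) : 1≤k≤116}; ρ_J = cos(π/117) = 0.9996395.
1 − cos²(π/117) = sin²(π/117) ⇒ √(1−ρ_J²) = sin(π/117) = 0.0268480.
ω* = 2/(1+0.0268480) = 1.9477079
ρ_SOR = ω* − 1 ≈ 0.9477079.
Need (0.9477079)^m ≤ 10^(−10): m ≥ 10·ln10/|ln 0.9477079| = 23.0259/0.0537089 = 428.717 ⇒ m = 429.

m = 429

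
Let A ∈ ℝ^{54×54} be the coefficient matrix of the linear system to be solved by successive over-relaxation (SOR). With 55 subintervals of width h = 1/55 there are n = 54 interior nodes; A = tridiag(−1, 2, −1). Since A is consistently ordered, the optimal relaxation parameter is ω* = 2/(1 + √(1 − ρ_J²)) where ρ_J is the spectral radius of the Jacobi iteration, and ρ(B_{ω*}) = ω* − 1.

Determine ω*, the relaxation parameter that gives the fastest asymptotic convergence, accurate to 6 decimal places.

B_J for the 54×54 system has eigenvalues cos(kπ/55); ρ_J = cos(π/55) = 0.998369.
√(1 − cos²(π/55)) = sin(π/55) ≈ 0.0570888.
Young: ω* = 2/(1+√(1−ρ_J²)) = 2/(1+0.0570888) = 2/1.0570888 = 1.891989.
and ρ(B_{ω*}) = 1.891989 − 1 = 0.891989.

ω* = 1.891989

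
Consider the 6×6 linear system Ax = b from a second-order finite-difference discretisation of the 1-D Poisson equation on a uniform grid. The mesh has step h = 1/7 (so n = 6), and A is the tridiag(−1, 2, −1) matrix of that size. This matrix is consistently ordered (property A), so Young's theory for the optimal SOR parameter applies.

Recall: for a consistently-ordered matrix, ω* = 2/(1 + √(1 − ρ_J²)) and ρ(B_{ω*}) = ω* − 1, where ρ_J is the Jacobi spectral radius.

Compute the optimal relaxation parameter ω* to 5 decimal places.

ω* = 1.39481

½·tridiag(1,0,1) at n=6: λ_k = cos(kπ/7); max |λ| at k=1 ⇒ ρ_J = cos(π/7) ≈ 0.90097.
root = sin(π/7) = 0.433884  (since 1−cos² = sin²).
ω* = 2 / (1 + 0.433884) = 2 / 1.433884 ≈ 1.39481.
ρ(B_{ω*}) = ω*−1 = 0.39481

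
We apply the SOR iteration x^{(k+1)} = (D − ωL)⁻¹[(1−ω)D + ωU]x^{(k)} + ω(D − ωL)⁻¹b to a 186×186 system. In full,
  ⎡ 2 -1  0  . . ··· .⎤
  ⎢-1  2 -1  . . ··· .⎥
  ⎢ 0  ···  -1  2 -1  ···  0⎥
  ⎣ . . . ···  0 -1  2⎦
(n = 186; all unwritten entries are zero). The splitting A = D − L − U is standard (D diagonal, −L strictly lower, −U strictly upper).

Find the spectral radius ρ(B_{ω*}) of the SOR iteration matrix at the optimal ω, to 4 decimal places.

[ρ_J] n=186: ρ(B_J) = cos(π/(n+1)) = cos(π/187) = 0.9999.
√(1−ρ_J²) = |sin(π/187)| = 0.01680
Then 2/(1+√(1−ρ_J²)) = 2/(1+0.01680); ω* = 2/1.01680 = 1.9670.
Hence ρ(B_{ω*}) = 1.9670 − 1 = 0.9670.

ρ_SOR = 0.9670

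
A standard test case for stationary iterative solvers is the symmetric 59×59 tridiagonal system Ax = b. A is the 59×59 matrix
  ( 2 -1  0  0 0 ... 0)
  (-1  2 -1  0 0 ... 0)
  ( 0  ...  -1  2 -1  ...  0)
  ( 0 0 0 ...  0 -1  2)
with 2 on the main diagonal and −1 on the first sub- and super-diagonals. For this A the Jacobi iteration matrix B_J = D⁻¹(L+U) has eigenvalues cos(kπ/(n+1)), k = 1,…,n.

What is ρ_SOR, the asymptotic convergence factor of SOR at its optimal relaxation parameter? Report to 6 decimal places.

[ρ_J] n=59: ρ(B_J) = cos(π/(n+1)) = cos(π/60) = 0.998630.
√(1−ρ_J²) = |sin(π/60)| = 0.0523360
[ω*] 2 ÷ (1 + 0.0523360) = 2 ÷ 1.0523360 = 1.900534.
ρ(B_{ω*}) = ω*−1 = 0.900534

ρ_SOR = 0.900534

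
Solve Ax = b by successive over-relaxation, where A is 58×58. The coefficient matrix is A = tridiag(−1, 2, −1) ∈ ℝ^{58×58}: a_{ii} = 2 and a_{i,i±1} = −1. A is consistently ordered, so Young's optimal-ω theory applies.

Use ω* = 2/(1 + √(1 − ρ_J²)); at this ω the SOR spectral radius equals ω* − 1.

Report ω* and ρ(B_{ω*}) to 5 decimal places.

ω* = 1.89893, ρ_SOR = 0.89893

½·tridiag(1,0,1) at n=58: λ_k = cos(kπ/59); max |λ| at k=1 ⇒ ρ_J = cos(π/59) ≈ 0.99858.
1 − cos²(π/59) = sin²(π/59) ⇒ √(1−ρ_J²) = sin(π/59) = 0.053222.
ω* = 2/(1+0.053222) = 1.89893
and ρ(B_{ω*}) = 1.89893 − 1 = 0.89893.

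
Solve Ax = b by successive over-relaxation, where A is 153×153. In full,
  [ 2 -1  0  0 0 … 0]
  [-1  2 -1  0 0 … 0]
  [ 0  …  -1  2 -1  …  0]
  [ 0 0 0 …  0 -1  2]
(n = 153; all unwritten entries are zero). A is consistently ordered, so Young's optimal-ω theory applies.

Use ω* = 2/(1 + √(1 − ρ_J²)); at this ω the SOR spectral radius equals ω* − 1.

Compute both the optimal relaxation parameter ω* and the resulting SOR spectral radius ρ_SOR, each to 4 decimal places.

ω* = 1.9600, ρ_SOR = 0.9600

[ρ_J] n=153: ρ(B_J) = cos(π/(n+1)) = cos(π/154) = 0.9998.
√(1 − cos²(π/154)) = sin(π/154) ≈ 0.02040.
ω* = 2 / (1 + 0.02040) = 2 / 1.02040 ≈ 1.9600.
ρ(B_{ω*}) = ω*−1 = 0.9600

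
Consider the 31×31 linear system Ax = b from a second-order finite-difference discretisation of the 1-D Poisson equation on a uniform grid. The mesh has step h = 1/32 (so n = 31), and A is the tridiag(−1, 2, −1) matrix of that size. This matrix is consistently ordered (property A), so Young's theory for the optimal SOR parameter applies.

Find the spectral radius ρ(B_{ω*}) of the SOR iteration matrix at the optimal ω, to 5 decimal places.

½·tridiag(1,0,1) at n=31: λ_k = cos(kπ/32); max |λ| at k=1 ⇒ ρ_J = cos(π/32) ≈ 0.99518.
√(1−ρ_J²) = |sin(π/32)| = 0.098017
ω* = 2/(1 + 0.098017) = 2/1.098017 = 1.82147.
At ω = 1.82147 every |λ(B_ω)| = ω−1, so ρ_SOR = 0.82147.

ρ_SOR = 0.82147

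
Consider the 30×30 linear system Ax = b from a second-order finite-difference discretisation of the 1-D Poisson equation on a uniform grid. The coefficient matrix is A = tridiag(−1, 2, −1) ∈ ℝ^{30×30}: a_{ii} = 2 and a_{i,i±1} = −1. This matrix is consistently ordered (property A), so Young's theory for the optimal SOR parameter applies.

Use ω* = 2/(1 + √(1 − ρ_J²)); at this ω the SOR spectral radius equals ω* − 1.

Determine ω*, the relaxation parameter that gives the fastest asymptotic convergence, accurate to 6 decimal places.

[ρ_J] n=30: ρ(B_J) = cos(π/(n+1)) = cos(π/31) = 0.994869.
root = sin(π/31) = 0.1011683  (since 1−cos² = sin²).
Then 2/(1+√(1−ρ_J²)) = 2/(1+0.1011683); ω* = 2/1.1011683 = 1.816253.
[ρ_SOR] ω* − 1 = 0.816253.

ω* = 1.816253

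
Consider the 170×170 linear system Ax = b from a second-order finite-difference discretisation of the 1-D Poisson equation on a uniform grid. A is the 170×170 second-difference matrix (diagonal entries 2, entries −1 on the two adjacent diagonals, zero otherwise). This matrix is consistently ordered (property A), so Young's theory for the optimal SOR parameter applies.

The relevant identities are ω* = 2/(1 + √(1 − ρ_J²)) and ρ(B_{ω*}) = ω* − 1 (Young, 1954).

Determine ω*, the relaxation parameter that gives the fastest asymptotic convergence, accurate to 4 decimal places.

spectrum of D⁻¹(L+U) = {cos(kπ/171) : 1≤k≤170}; ρ_J = cos(π/171) = 0.9998.
√(1−ρ_J²) = |sin(π/171)| = 0.01837
So ω* = 2/1.01837 = 1.9639 (Young).
Hence ρ(B_{ω*}) = 1.9639 − 1 = 0.9639.

ω* = 1.9639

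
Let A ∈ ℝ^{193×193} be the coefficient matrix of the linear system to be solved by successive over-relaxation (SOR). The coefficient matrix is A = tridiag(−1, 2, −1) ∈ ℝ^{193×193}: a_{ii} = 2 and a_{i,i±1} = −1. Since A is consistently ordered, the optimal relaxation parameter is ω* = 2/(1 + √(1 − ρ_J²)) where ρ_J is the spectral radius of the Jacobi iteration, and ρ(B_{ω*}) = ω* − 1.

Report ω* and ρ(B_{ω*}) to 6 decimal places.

ω* = 1.968130, ρ_SOR = 0.968130

ρ_J = max_k |cos(kπ/194)| = cos(π/194) = 0.999869
root = sin(π/194) = 0.0161931  (since 1−cos² = sin²).
ω* = 2 / (1 + 0.0161931) = 2 / 1.0161931 ≈ 1.968130.
Hence ρ(B_{ω*}) = 1.968130 − 1 = 0.968130.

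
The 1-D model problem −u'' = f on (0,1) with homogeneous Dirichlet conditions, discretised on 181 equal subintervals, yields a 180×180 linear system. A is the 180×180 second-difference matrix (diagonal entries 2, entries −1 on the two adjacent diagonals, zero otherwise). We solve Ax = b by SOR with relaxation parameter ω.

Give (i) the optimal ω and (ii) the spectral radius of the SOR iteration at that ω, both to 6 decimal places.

[ρ_J] n=180: ρ(B_J) = cos(π/(n+1)) = cos(π/181) = 0.999849.
√(1−ρ_J²) simplifies to sin(π/181) = 0.0173560.
ω* = 2/(1 + 0.0173560) = 2/1.0173560 = 1.965880.
and ρ(B_{ω*}) = 1.965880 − 1 = 0.965880.

ω* = 1.965880, ρ_SOR = 0.965880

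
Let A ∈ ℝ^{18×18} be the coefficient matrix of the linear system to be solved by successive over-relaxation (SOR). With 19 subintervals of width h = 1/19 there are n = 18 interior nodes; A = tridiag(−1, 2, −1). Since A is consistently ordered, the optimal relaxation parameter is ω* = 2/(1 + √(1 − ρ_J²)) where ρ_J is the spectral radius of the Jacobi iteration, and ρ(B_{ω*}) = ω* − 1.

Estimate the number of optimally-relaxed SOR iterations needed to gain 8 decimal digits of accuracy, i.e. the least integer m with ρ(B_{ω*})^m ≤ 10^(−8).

m = 56

B_J for the 18×18 system has eigenvalues cos(kπ/19); ρ_J = cos(π/19) = 0.9863613.
1 − cos²(π/19) = sin²(π/19) ⇒ √(1−ρ_J²) = sin(π/19) = 0.1645946.
ω* = 2/(1+0.1645946) = 1.7173358
and ρ(B_{ω*}) = 1.7173358 − 1 = 0.7173358.
8·ln10 = 18.4207; −ln(0.7173358) = 0.332211; m = ⌈18.4207/0.332211⌉ = ⌈55.449⌉ = 56.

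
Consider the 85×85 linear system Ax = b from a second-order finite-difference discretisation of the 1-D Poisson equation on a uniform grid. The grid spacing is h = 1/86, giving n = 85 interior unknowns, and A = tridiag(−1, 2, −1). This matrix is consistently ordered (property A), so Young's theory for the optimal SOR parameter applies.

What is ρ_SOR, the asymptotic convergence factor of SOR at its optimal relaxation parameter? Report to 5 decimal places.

ρ_SOR = 0.92953

ρ_J = max_k |cos(kπ/86)| = cos(π/86) = 0.99933
√(1−ρ_J²) simplifies to sin(π/86) = 0.036522.
ω* = 2/(1+0.036522) = 1.92953
At ω = 1.92953 every |λ(B_ω)| = ω−1, so ρ_SOR = 0.92953.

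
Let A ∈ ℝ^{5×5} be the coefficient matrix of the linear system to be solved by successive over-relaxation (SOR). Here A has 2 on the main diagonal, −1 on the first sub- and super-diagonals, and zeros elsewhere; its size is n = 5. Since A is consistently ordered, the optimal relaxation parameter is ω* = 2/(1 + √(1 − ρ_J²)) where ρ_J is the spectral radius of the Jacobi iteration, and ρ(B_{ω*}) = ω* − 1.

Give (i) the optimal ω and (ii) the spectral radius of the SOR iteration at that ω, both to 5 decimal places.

ω* = 1.33333, ρ_SOR = 0.33333

B_J for the 5×5 system has eigenvalues cos(kπ/6); ρ_J = cos(π/6) = 0.86603.
root = sin(π/6) = 0.500000  (since 1−cos² = sin²).
[ω*] 2 ÷ (1 + 0.500000) = 2 ÷ 1.500000 = 1.33333.
ρ_SOR = ω* − 1 = 1.33333 − 1 = 0.33333.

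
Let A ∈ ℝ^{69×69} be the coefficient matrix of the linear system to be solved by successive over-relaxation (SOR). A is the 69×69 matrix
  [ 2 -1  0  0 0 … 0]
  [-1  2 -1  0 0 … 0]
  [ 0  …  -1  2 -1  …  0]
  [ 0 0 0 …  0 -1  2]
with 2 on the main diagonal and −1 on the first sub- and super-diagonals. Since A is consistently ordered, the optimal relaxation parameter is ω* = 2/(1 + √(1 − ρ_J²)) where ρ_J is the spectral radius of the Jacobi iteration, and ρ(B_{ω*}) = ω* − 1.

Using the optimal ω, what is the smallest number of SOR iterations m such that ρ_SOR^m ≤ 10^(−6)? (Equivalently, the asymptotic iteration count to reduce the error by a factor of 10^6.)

m = 154

B_J for the 69×69 system has eigenvalues cos(kπ/70); ρ_J = cos(π/70) = 0.9989931.
√(1−ρ_J²) simplifies to sin(π/70) = 0.0448648.
So ω* = 2/1.0448648 = 1.9141232 (Young).
At ω = 1.9141232 every |λ(B_ω)| = ω−1, so ρ_SOR = 0.9141232.
ρ_SOR^m ≤ 10^(−6) ⇔ m ≥ 6·ln10/(−ln 0.9141232) = 13.8155/0.0897899 = 153.865; m = ⌈153.865⌉ = 154.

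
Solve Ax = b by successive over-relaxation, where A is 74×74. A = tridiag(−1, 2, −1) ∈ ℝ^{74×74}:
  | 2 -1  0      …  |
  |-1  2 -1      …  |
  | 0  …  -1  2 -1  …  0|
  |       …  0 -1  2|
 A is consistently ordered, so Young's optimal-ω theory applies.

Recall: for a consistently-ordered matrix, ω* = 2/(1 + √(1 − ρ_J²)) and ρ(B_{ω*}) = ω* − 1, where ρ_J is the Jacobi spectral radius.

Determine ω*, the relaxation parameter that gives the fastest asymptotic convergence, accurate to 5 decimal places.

ω* = 1.91961

[ρ_J] n=74: ρ(B_J) = cos(π/(n+1)) = cos(π/75) = 0.99912.
√(1 − cos²(π/75)) = sin(π/75) ≈ 0.041876.
Then 2/(1+√(1−ρ_J²)) = 2/(1+0.041876); ω* = 2/1.041876 = 1.91961.
ρ(B_{ω*}) = ω*−1 = 0.91961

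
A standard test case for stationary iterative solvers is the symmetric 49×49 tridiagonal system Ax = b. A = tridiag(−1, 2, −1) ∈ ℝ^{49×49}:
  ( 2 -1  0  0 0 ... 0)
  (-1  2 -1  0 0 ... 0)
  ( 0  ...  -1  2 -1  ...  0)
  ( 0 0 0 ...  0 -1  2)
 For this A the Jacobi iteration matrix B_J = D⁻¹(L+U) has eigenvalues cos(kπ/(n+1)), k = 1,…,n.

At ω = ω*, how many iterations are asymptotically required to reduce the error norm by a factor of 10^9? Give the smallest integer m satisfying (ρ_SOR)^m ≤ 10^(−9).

spectrum of D⁻¹(L+U) = {cos(kπ/50) : 1≤k≤49}; ρ_J = cos(π/50) = 0.9980267.
√(1−ρ_J²) simplifies to sin(π/50) = 0.0627905.
So ω* = 2/1.0627905 = 1.8818384 (Young).
ρ_SOR = ω* − 1 = 1.8818384 − 1 = 0.8818384.
9·ln10 = 20.7233; −ln(0.8818384) = 0.125746; m = ⌈20.7233/0.125746⌉ = ⌈164.803⌉ = 165.

m = 165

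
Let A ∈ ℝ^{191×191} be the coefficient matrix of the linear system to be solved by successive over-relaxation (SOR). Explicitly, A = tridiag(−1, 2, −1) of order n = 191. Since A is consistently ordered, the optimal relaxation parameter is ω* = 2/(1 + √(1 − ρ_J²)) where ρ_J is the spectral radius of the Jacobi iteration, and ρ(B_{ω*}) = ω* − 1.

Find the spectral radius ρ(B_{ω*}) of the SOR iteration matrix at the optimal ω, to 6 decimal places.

spectrum of D⁻¹(L+U) = {cos(kπ/192) : 1≤k≤191}; ρ_J = cos(π/192) = 0.999866.
1 − cos²(π/192) = sin²(π/192) ⇒ √(1−ρ_J²) = sin(π/192) = 0.0163617.
ω* = 2/(1+0.0163617) = 1.967803
Hence ρ(B_{ω*}) = 1.967803 − 1 = 0.967803.

ρ_SOR = 0.967803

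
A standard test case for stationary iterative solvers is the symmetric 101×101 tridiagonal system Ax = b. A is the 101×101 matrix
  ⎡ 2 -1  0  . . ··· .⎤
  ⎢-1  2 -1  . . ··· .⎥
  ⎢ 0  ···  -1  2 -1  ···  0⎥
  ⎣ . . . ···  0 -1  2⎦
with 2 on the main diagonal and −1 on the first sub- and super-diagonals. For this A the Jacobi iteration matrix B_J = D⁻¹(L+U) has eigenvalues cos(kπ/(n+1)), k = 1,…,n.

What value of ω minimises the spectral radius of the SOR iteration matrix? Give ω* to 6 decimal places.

ω* = 1.940250

n=101: λ(B_J) = 1 − λ(A)/2 = cos(kπ/102); k=1 gives ρ_J = 0.999526.
1 − cos²(π/102) = sin²(π/102) ⇒ √(1−ρ_J²) = sin(π/102) = 0.0307951.
ω* = 2/(1 + 0.0307951) = 2/1.0307951 = 1.940250.
ρ_SOR = ω* − 1 = 1.940250 − 1 = 0.940250.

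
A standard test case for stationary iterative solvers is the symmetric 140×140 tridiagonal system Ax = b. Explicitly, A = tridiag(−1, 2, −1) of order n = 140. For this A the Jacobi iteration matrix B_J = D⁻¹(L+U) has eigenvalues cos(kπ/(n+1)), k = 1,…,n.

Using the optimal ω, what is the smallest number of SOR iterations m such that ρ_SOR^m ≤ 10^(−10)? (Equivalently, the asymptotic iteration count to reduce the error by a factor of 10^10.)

½·tridiag(1,0,1) at n=140: λ_k = cos(kπ/141); max |λ| at k=1 ⇒ ρ_J = cos(π/141) ≈ 0.9997518.
√(1−ρ_J²) simplifies to sin(π/141) = 0.0222790.
So ω* = 2/1.0222790 = 1.9564131 (Young).
At ω = 1.9564131 every |λ(B_ω)| = ω−1, so ρ_SOR = 0.9564131.
Need (0.9564131)^m ≤ 10^(−10): m ≥ 10·ln10/|ln 0.9564131| = 23.0259/0.0445653 = 516.678 ⇒ m = 517.

m = 517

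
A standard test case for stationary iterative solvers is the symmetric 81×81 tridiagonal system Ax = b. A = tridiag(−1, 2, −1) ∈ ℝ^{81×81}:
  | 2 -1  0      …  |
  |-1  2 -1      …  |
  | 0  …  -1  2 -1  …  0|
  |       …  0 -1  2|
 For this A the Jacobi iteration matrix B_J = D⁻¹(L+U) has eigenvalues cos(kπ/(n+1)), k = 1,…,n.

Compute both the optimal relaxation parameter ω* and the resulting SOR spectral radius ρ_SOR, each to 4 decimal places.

ω* = 1.9262, ρ_SOR = 0.9262

[ρ_J] n=81: ρ(B_J) = cos(π/(n+1)) = cos(π/82) = 0.9993.
root = sin(π/82) = 0.03830  (since 1−cos² = sin²).
Then 2/(1+√(1−ρ_J²)) = 2/(1+0.03830); ω* = 2/1.03830 = 1.9262.
and ρ(B_{ω*}) = 1.9262 − 1 = 0.9262.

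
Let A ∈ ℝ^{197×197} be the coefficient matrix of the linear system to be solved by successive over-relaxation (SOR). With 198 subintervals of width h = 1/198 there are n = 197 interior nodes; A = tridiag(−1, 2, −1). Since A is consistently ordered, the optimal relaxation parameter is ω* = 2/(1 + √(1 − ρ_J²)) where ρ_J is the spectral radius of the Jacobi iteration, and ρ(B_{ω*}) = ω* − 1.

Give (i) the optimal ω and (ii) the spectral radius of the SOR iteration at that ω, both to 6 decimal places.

ω* = 1.968764, ρ_SOR = 0.968764

ρ_J = max_k |cos(kπ/198)| = cos(π/198) = 0.999874
1 − cos²(π/198) = sin²(π/198) ⇒ √(1−ρ_J²) = sin(π/198) = 0.0158660.
ω* = 2/(1 + 0.0158660) = 2/1.0158660 = 1.968764.
At ω = 1.968764 every |λ(B_ω)| = ω−1, so ρ_SOR = 0.968764.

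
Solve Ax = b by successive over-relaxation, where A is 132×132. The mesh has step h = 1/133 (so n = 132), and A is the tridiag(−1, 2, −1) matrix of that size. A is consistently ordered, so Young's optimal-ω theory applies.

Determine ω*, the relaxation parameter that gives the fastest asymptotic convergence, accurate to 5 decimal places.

ω* = 1.95385

[ρ_J] n=132: ρ(B_J) = cos(π/(n+1)) = cos(π/133) = 0.99972.
1 − cos²(π/133) = sin²(π/133) ⇒ √(1−ρ_J²) = sin(π/133) = 0.023619.
So ω* = 2/1.023619 = 1.95385 (Young).
At ω = 1.95385 every |λ(B_ω)| = ω−1, so ρ_SOR = 0.95385.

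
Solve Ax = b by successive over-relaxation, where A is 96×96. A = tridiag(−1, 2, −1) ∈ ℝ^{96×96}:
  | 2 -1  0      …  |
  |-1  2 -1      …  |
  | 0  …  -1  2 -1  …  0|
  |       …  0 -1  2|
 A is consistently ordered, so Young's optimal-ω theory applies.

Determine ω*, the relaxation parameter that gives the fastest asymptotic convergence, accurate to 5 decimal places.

ω* = 1.93727

ρ_J = max_k |cos(kπ/97)| = cos(π/97) = 0.99948
√(1 − cos²(π/97)) = sin(π/97) ≈ 0.032382.
[ω*] 2 ÷ (1 + 0.032382) = 2 ÷ 1.032382 = 1.93727.
and ρ(B_{ω*}) = 1.93727 − 1 = 0.93727.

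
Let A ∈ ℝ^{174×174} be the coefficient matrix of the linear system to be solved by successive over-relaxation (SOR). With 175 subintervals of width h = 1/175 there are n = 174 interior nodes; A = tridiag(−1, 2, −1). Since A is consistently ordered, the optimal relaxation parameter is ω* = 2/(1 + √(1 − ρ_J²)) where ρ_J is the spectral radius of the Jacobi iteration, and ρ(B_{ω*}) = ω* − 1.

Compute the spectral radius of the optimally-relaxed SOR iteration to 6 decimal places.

[ρ_J] n=174: ρ(B_J) = cos(π/(n+1)) = cos(π/175) = 0.999839.
√(1−ρ_J²) simplifies to sin(π/175) = 0.0179510.
ω* = 2/(1 + 0.0179510) = 2/1.0179510 = 1.964731.
Hence ρ(B_{ω*}) = 1.964731 − 1 = 0.964731.

ρ_SOR = 0.964731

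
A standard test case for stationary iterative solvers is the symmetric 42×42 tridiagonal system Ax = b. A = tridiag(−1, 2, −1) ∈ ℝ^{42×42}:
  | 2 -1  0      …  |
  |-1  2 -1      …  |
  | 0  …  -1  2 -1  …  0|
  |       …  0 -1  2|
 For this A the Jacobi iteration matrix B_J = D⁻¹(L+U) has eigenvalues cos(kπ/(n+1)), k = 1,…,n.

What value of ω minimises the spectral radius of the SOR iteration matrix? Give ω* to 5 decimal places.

ω* = 1.86394

B_J for the 42×42 system has eigenvalues cos(kπ/43); ρ_J = cos(π/43) = 0.99733.
root = sin(π/43) = 0.072995  (since 1−cos² = sin²).
ω* = 2 / (1 + 0.072995) = 2 / 1.072995 ≈ 1.86394.
and ρ(B_{ω*}) = 1.86394 − 1 = 0.86394.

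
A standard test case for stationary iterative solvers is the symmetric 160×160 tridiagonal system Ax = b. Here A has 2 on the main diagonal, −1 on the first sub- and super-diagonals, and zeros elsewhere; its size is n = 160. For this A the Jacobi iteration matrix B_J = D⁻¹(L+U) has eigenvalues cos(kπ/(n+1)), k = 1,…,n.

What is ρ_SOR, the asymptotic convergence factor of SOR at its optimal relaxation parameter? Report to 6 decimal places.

ρ_J = max_k |cos(kπ/161)| = cos(π/161) = 0.999810
√(1−ρ_J²) simplifies to sin(π/161) = 0.0195118.
Then 2/(1+√(1−ρ_J²)) = 2/(1+0.0195118); ω* = 2/1.0195118 = 1.961723.
Hence ρ(B_{ω*}) = 1.961723 − 1 = 0.961723.

ρ_SOR = 0.961723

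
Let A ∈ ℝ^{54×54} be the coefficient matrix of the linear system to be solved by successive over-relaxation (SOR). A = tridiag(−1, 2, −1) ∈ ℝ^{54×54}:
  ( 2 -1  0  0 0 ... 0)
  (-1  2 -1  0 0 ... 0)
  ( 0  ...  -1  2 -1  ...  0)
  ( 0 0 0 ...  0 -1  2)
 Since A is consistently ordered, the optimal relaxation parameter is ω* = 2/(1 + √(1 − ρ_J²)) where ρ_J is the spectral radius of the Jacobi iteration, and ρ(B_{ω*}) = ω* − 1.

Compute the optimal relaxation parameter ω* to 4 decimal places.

With n=54, ρ(Jacobi) = cos(π/55) = 0.9984.
√(1−ρ_J²) simplifies to sin(π/55) = 0.05709.
[ω*] 2 ÷ (1 + 0.05709) = 2 ÷ 1.05709 = 1.8920.
Hence ρ(B_{ω*}) = 1.8920 − 1 = 0.8920.

ω* = 1.8920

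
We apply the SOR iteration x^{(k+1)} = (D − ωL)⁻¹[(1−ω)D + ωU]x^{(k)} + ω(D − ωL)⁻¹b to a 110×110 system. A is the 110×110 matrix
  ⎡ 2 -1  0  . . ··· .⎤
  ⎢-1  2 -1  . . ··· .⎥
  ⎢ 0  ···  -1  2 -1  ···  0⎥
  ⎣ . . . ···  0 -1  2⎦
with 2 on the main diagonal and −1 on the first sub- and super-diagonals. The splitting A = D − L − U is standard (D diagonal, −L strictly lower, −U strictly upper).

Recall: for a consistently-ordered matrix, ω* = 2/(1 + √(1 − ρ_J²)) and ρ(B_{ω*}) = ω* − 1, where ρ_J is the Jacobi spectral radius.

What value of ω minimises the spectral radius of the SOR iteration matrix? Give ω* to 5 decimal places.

ω* = 1.94496

spectrum of D⁻¹(L+U) = {cos(kπ/111) : 1≤k≤110}; ρ_J = cos(π/111) = 0.99960.
1 − cos²(π/111) = sin²(π/111) ⇒ √(1−ρ_J²) = sin(π/111) = 0.028299.
So ω* = 2/1.028299 = 1.94496 (Young).
ρ(B_{ω*}) = ω*−1 = 0.94496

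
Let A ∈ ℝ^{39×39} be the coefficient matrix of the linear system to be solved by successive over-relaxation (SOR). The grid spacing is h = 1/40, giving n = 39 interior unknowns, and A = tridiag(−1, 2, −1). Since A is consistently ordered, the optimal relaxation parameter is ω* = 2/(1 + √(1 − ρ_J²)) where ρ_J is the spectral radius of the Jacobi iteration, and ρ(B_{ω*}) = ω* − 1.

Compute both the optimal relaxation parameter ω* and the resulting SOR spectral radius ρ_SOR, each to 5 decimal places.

ω* = 1.85450, ρ_SOR = 0.85450

spectrum of D⁻¹(L+U) = {cos(kπ/40) : 1≤k≤39}; ρ_J = cos(π/40) = 0.99692.
root = sin(π/40) = 0.078459  (since 1−cos² = sin²).
[ω*] 2 ÷ (1 + 0.078459) = 2 ÷ 1.078459 = 1.85450.
ρ_SOR = ω* − 1 ≈ 0.85450.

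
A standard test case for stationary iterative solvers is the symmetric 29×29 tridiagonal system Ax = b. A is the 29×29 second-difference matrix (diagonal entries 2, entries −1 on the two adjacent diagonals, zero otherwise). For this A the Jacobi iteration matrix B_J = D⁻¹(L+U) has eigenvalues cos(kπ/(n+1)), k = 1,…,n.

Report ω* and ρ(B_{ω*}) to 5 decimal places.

ω* = 1.81073, ρ_SOR = 0.81073

½·tridiag(1,0,1) at n=29: λ_k = cos(kπ/30); max |λ| at k=1 ⇒ ρ_J = cos(π/30) ≈ 0.99452.
1 − cos²(π/30) = sin²(π/30) ⇒ √(1−ρ_J²) = sin(π/30) = 0.104528.
[ω*] 2 ÷ (1 + 0.104528) = 2 ÷ 1.104528 = 1.81073.
Hence ρ(B_{ω*}) = 1.81073 − 1 = 0.81073.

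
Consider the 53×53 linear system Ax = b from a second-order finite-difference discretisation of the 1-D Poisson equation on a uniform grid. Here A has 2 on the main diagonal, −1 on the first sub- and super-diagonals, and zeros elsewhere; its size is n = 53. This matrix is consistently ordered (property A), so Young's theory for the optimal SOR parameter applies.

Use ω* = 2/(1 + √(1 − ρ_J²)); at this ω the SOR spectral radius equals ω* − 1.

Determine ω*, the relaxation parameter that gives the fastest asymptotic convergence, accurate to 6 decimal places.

ρ_J = max_k |cos(kπ/54)| = cos(π/54) = 0.998308
root = sin(π/54) = 0.0581448  (since 1−cos² = sin²).
ω* = 2/(1 + 0.0581448) = 2/1.0581448 = 1.890100.
[ρ_SOR] ω* − 1 = 0.890100.

ω* = 1.890100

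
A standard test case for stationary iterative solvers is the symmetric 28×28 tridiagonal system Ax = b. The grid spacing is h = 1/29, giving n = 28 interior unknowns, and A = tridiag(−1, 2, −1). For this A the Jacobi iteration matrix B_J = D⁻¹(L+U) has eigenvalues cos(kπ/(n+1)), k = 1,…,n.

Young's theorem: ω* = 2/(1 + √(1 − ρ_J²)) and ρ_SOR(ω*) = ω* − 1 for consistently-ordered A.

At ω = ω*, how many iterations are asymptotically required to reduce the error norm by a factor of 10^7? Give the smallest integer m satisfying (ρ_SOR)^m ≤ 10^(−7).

m = 75

[ρ_J] n=28: ρ(B_J) = cos(π/(n+1)) = cos(π/29) = 0.9941380.
1 − cos²(π/29) = sin²(π/29) ⇒ √(1−ρ_J²) = sin(π/29) = 0.1081190.
Then 2/(1+√(1−ρ_J²)) = 2/(1+0.1081190); ω* = 2/1.1081190 = 1.8048603.
and ρ(B_{ω*}) = 1.8048603 − 1 = 0.8048603.
For 7 digits: m = 7·ln10 / (−ln 0.8048603) = 16.1181/0.217087 = 74.247; round up → m = 75.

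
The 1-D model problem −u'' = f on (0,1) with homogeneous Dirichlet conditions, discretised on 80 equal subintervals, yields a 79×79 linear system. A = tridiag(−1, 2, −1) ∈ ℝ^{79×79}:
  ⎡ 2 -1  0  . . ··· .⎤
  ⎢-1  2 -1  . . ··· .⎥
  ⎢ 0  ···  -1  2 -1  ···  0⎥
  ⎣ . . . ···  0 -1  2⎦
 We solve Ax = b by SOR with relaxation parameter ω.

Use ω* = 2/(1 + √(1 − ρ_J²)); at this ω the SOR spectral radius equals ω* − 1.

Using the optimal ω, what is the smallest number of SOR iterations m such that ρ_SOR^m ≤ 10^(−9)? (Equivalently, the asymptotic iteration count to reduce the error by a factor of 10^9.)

B_J for the 79×79 system has eigenvalues cos(kπ/80); ρ_J = cos(π/80) = 0.9992290.
√(1−ρ_J²) = |sin(π/80)| = 0.0392598
Then 2/(1+√(1−ρ_J²)) = 2/(1+0.0392598); ω* = 2/1.0392598 = 1.9244466.
ρ_SOR = ω* − 1 ≈ 0.9244466.
For 9 digits: m = 9·ln10 / (−ln 0.9244466) = 20.7233/0.07856 = 263.789; round up → m = 264.

m = 264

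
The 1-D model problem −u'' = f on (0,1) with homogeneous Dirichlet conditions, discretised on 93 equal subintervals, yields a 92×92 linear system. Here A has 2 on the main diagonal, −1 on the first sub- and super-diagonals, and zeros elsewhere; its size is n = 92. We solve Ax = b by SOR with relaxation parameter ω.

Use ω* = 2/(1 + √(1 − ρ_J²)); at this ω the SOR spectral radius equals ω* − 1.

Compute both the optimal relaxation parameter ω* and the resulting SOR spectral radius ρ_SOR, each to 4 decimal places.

ω* = 1.9347, ρ_SOR = 0.9347

B_J for the 92×92 system has eigenvalues cos(kπ/93); ρ_J = cos(π/93) = 0.9994.
√(1−ρ_J²) = |sin(π/93)| = 0.03377
[ω*] 2 ÷ (1 + 0.03377) = 2 ÷ 1.03377 = 1.9347.
[ρ_SOR] ω* − 1 = 0.9347.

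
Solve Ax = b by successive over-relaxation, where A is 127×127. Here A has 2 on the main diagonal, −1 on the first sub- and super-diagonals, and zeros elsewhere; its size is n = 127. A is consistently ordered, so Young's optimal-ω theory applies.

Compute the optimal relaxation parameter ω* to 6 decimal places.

ω* = 1.952093

[ρ_J] n=127: ρ(B_J) = cos(π/(n+1)) = cos(π/128) = 0.999699.
root = sin(π/128) = 0.0245412  (since 1−cos² = sin²).
[ω*] 2 ÷ (1 + 0.0245412) = 2 ÷ 1.0245412 = 1.952093.
At ω = 1.952093 every |λ(B_ω)| = ω−1, so ρ_SOR = 0.952093.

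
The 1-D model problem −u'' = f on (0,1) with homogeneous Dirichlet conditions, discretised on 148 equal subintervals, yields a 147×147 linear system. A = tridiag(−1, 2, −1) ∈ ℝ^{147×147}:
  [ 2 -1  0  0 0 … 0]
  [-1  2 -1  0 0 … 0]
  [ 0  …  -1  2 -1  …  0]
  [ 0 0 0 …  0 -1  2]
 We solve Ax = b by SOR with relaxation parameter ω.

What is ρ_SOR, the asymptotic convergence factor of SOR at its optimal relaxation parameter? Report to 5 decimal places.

ρ_SOR = 0.95843

[ρ_J] n=147: ρ(B_J) = cos(π/(n+1)) = cos(π/148) = 0.99977.
root = sin(π/148) = 0.021225  (since 1−cos² = sin²).
Young: ω* = 2/(1+√(1−ρ_J²)) = 2/(1+0.021225) = 2/1.021225 = 1.95843.
ρ(B_{ω*}) = ω*−1 = 0.95843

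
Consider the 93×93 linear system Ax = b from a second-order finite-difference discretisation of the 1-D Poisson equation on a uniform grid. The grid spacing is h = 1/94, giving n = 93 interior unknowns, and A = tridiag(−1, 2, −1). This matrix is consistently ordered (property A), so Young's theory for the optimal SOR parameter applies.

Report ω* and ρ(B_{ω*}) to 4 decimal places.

[ρ_J] n=93: ρ(B_J) = cos(π/(n+1)) = cos(π/94) = 0.9994.
√(1 − cos²(π/94)) = sin(π/94) ≈ 0.03341.
ω* = 2/(1 + 0.03341) = 2/1.03341 = 1.9353.
[ρ_SOR] ω* − 1 = 0.9353.

ω* = 1.9353, ρ_SOR = 0.9353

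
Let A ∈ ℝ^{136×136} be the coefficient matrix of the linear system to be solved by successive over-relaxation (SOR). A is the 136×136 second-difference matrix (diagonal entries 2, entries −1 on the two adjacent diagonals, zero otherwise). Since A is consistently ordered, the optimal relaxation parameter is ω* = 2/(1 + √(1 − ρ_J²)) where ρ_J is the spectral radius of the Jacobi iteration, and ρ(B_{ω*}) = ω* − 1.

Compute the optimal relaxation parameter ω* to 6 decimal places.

ω* = 1.955169

spectrum of D⁻¹(L+U) = {cos(kπ/137) : 1≤k≤136}; ρ_J = cos(π/137) = 0.999737.
√(1 − cos²(π/137)) = sin(π/137) ≈ 0.0229293.
ω* = 2 / (1 + 0.0229293) = 2 / 1.0229293 ≈ 1.955169.
At ω = 1.955169 every |λ(B_ω)| = ω−1, so ρ_SOR = 0.955169.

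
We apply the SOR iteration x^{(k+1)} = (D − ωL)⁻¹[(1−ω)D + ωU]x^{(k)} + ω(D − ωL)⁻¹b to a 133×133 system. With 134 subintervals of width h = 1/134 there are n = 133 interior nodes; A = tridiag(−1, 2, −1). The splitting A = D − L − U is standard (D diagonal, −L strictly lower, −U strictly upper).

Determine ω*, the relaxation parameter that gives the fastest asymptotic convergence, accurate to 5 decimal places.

n=133: λ(B_J) = 1 − λ(A)/2 = cos(kπ/134); k=1 gives ρ_J = 0.99973.
1 − cos²(π/134) = sin²(π/134) ⇒ √(1−ρ_J²) = sin(π/134) = 0.023443.
Then 2/(1+√(1−ρ_J²)) = 2/(1+0.023443); ω* = 2/1.023443 = 1.95419.
ρ_SOR = ω* − 1 = 1.95419 − 1 = 0.95419.

ω* = 1.95419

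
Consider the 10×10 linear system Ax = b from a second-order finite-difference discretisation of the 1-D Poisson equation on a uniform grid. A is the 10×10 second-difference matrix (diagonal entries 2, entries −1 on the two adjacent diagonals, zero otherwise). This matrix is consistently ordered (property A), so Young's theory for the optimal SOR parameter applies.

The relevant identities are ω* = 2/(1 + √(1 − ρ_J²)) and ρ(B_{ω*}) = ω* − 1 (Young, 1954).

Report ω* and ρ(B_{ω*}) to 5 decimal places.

ρ_J = max_k |cos(kπ/11)| = cos(π/11) = 0.95949
√(1−ρ_J²) = |sin(π/11)| = 0.281733
[ω*] 2 ÷ (1 + 0.281733) = 2 ÷ 1.281733 = 1.56039.
At ω = 1.56039 every |λ(B_ω)| = ω−1, so ρ_SOR = 0.56039.

ω* = 1.56039, ρ_SOR = 0.56039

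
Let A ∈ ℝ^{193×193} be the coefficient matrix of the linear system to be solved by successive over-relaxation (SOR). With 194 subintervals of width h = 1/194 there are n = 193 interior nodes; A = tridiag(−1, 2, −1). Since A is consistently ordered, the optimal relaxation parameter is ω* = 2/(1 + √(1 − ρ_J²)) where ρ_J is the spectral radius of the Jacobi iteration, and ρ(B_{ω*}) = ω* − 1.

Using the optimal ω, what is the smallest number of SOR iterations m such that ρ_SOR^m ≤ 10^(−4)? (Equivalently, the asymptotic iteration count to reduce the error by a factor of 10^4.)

m = 285

n=193: λ(B_J) = 1 − λ(A)/2 = cos(kπ/194); k=1 gives ρ_J = 0.9998689.
1 − cos²(π/194) = sin²(π/194) ⇒ √(1−ρ_J²) = sin(π/194) = 0.0161931.
ω* = 2 / (1 + 0.0161931) = 2 / 1.0161931 ≈ 1.9681299.
ρ_SOR = ω* − 1 ≈ 0.9681299.
(0.9681299)^m ≤ 10^{−4}  ⇒  m·ln(0.9681299) ≤ −4·ln10  ⇒  m ≥ 284.366  ⇒  m = 285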